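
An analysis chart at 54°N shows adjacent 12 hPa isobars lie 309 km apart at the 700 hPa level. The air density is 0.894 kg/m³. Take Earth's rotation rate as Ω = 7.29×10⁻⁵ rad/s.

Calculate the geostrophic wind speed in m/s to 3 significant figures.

Coriolis parameter at 54°N:
f = 2Ω sin φ = 2 × 7.29×10⁻⁵ × sin 54° = 1.18×10⁻⁴ s⁻¹
Pressure gradient: |∂P/∂n| = 1200 Pa / 309000 m = 3.88×10⁻³ Pa/m
Geostrophic balance (pressure-gradient force = Coriolis force):
V_g = (1/(fρ)) |∂P/∂n| = 3.88×10⁻³ / (1.18×10⁻⁴ × 0.894) = 36.8 m/s

36.8 m/s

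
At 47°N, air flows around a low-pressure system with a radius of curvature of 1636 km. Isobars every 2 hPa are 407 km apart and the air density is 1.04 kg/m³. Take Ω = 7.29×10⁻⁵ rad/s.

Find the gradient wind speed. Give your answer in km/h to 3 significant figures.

15.6 km/h

Coriolis parameter at 47°N:
f = 2Ω sin φ = 2 × 7.29×10⁻⁵ × sin 47° = 1.07×10⁻⁴ s⁻¹
Pressure gradient: |∂P/∂n| = 200 Pa / 407000 m = 4.91×10⁻⁴ Pa/m
Geostrophic speed: V_g = |∂P/∂n|/(fρ) = 4.91×10⁻⁴/(1.07×10⁻⁴ × 1.04) = 4.43 m/s
Around a low, centrifugal force acts outward with Coriolis, so pressure-gradient force balances both:
(1/ρ)|∂P/∂n| = fV + V²/R  →  V² + fR·V − fR·V_g = 0
With fR = 1.07×10⁻⁴ × 1636×10³ m = 174 m/s:
V = [−fR + √((fR)² + 4 fR V_g)]/2 = [−174 + √(174² + 4×174×4.43)]/2 = 4.32 m/s
Subgeostrophic (V < V_g = 4.43 m/s), as expected around a low.
Converting: 4.32 m/s × 3.6 = 15.6 km/h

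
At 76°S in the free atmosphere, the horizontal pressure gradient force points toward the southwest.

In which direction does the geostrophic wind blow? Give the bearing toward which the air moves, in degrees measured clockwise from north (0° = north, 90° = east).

135°

The pressure-gradient force points toward the southwest (bearing 225°).
Geostrophic balance: in the Southern Hemisphere the Coriolis force deflects motion to the left, so the geostrophic wind blows 90° to the left of the pressure-gradient force (low pressure on the right).
Rotating 225° by 90° counterclockwise gives 135° — the wind blows toward the southeast.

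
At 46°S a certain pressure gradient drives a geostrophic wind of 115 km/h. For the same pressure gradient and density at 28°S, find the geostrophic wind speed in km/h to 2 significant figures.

With the same pressure gradient and density, V_g ∝ 1/f ∝ 1/sin φ.
V₂ = V₁ · sin φ₁ / sin φ₂ = 115 × sin 46° / sin 28°
V₂ = 115 × 0.7193/0.4695 = 180 km/h

180 km/h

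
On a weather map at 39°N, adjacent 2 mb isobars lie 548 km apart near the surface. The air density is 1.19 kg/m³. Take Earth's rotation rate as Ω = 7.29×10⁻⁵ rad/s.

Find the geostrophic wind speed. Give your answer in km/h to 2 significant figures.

12 km/h

Coriolis parameter at 39°N:
f = 2Ω sin φ = 2 × 7.29×10⁻⁵ × sin 39° = 9.18×10⁻⁵ s⁻¹
Pressure gradient: |∂P/∂n| = 200 Pa / 548000 m = 3.65×10⁻⁴ Pa/m
Geostrophic balance (pressure-gradient force = Coriolis force):
V_g = (1/(fρ)) |∂P/∂n| = 3.65×10⁻⁴ / (9.18×10⁻⁵ × 1.19) = 3.34 m/s
Converting: 3.34 m/s × 3.6 = 12 km/h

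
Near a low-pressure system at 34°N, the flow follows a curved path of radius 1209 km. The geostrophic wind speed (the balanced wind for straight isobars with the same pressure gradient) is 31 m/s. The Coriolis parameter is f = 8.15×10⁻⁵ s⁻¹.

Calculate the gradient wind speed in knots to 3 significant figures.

Around a low, centrifugal force acts outward with Coriolis, so pressure-gradient force balances both:
(1/ρ)|∂P/∂n| = fV + V²/R  →  V² + fR·V − fR·V_g = 0
With fR = 8.15×10⁻⁵ × 1209×10³ m = 98.5 m/s:
V = [−fR + √((fR)² + 4 fR V_g)]/2 = [−98.5 + √(98.5² + 4×98.5×31)]/2 = 24.8 m/s
Subgeostrophic (V < V_g = 31 m/s), as expected around a low.
Converting: 24.8 m/s × 1.944 = 48.2 knots

48.2 knots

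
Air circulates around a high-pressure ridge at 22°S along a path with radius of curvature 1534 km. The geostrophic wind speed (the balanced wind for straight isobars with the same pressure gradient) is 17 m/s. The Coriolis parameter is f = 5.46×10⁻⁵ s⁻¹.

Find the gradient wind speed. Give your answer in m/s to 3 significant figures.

Around a high, pressure-gradient force acts outward with centrifugal, so Coriolis balances both:
fV = (1/ρ)|∂P/∂n| + V²/R  →  V² − fR·V + fR·V_g = 0
With fR = 5.46×10⁻⁵ × 1534×10³ m = 83.8 m/s:
V = [fR − √((fR)² − 4 fR V_g)]/2 = [83.8 − √(83.8² − 4×83.8×17)]/2 = 23.7 m/s
Supergeostrophic (V > V_g = 17 m/s), as expected around a high.

23.7 m/s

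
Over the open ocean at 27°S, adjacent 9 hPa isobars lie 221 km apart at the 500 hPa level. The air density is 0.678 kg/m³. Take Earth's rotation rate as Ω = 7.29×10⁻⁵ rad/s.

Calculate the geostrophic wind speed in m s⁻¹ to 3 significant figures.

90.7 m s⁻¹

Coriolis parameter at 27°S:
f = 2Ω sin φ = 2 × 7.29×10⁻⁵ × sin 27° = 6.62×10⁻⁵ s⁻¹
Pressure gradient: |∂P/∂n| = 900 Pa / 221000 m = 4.07×10⁻³ Pa/m
Geostrophic balance (pressure-gradient force = Coriolis force):
V_g = (1/(fρ)) |∂P/∂n| = 4.07×10⁻³ / (6.62×10⁻⁵ × 0.678) = 90.7 m/s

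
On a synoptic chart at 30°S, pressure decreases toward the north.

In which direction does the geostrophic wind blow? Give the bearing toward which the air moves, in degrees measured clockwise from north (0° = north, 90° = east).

270°

The pressure-gradient force points toward the north (bearing 000°).
Geostrophic balance: in the Southern Hemisphere the Coriolis force deflects motion to the left, so the geostrophic wind blows 90° to the left of the pressure-gradient force (low pressure on the right).
Rotating 000° by 90° counterclockwise gives 270° — the wind blows toward the west.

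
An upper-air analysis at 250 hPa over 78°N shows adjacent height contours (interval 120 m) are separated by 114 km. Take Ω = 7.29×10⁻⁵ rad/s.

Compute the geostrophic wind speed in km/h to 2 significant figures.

260 km/h

Coriolis parameter at 78°N:
f = 2Ω sin φ = 2 × 7.29×10⁻⁵ × sin 78° = 1.43×10⁻⁴ s⁻¹
Height gradient: |∂Z/∂n| = 120 m / 114000 m = 1.05×10⁻³
On a pressure surface, geostrophic balance gives V_g = (g/f)|∂Z/∂n|:
V_g = 9.81 × 1.05×10⁻³ / 1.43×10⁻⁴ = 72.4 m/s
Converting: 72.4 m/s × 3.6 = 260 km/h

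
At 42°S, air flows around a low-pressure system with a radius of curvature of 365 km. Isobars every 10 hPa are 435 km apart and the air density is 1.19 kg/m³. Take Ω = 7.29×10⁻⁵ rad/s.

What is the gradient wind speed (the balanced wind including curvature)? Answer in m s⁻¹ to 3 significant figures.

14.2 m s⁻¹

Coriolis parameter at 42°S:
f = 2Ω sin φ = 2 × 7.29×10⁻⁵ × sin 42° = 9.76×10⁻⁵ s⁻¹
Pressure gradient: |∂P/∂n| = 1000 Pa / 435000 m = 2.30×10⁻³ Pa/m
Geostrophic speed: V_g = |∂P/∂n|/(fρ) = 2.30×10⁻³/(9.76×10⁻⁵ × 1.19) = 19.8 m/s
Around a low, centrifugal force acts outward with Coriolis, so pressure-gradient force balances both:
(1/ρ)|∂P/∂n| = fV + V²/R  →  V² + fR·V − fR·V_g = 0
With fR = 9.76×10⁻⁵ × 365×10³ m = 35.6 m/s:
V = [−fR + √((fR)² + 4 fR V_g)]/2 = [−35.6 + √(35.6² + 4×35.6×19.8)]/2 = 14.2 m/s
Subgeostrophic (V < V_g = 19.8 m/s), as expected around a low.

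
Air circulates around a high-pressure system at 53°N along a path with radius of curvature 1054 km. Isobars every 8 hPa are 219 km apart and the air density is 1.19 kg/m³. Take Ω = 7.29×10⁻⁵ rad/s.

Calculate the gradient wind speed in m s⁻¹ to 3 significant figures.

Coriolis parameter at 53°N:
f = 2Ω sin φ = 2 × 7.29×10⁻⁵ × sin 53° = 1.16×10⁻⁴ s⁻¹
Pressure gradient: |∂P/∂n| = 800 Pa / 219000 m = 3.65×10⁻³ Pa/m
Geostrophic speed: V_g = |∂P/∂n|/(fρ) = 3.65×10⁻³/(1.16×10⁻⁴ × 1.19) = 26.4 m/s
Around a high, pressure-gradient force acts outward with centrifugal, so Coriolis balances both:
fV = (1/ρ)|∂P/∂n| + V²/R  →  V² − fR·V + fR·V_g = 0
With fR = 1.16×10⁻⁴ × 1054×10³ m = 123 m/s:
V = [fR − √((fR)² − 4 fR V_g)]/2 = [123 − √(123² − 4×123×26.4)]/2 = 38.3 m/s
Supergeostrophic (V > V_g = 26.4 m/s), as expected around a high.

38.3 m s⁻¹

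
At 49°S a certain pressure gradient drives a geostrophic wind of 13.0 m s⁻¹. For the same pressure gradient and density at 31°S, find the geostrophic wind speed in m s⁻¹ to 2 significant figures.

19 m s⁻¹

With the same pressure gradient and density, V_g ∝ 1/f ∝ 1/sin φ.
V₂ = V₁ · sin φ₁ / sin φ₂ = 13.0 × sin 49° / sin 31°
V₂ = 13.0 × 0.7547/0.5150 = 19 m s⁻¹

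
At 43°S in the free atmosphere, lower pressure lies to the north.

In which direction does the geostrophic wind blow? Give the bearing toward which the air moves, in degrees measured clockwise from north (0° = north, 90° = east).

The pressure-gradient force points toward the north (bearing 000°).
Geostrophic balance: in the Southern Hemisphere the Coriolis force deflects motion to the left, so the geostrophic wind blows 90° to the left of the pressure-gradient force (low pressure on the right).
Rotating 000° by 90° counterclockwise gives 270° — the wind blows toward the west.

270°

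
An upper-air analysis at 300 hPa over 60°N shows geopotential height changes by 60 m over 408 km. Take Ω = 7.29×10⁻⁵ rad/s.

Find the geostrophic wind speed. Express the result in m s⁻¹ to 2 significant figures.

11 m s⁻¹

Coriolis parameter at 60°N:
f = 2Ω sin φ = 2 × 7.29×10⁻⁵ × sin 60° = 1.26×10⁻⁴ s⁻¹
Height gradient: |∂Z/∂n| = 60 m / 408000 m = 1.47×10⁻⁴
On a pressure surface, geostrophic balance gives V_g = (g/f)|∂Z/∂n|:
V_g = 9.81 × 1.47×10⁻⁴ / 1.26×10⁻⁴ = 11.4 m/s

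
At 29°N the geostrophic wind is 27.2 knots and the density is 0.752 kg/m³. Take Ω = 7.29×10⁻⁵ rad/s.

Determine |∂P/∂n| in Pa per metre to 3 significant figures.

Coriolis parameter at 29°N:
f = 2Ω sin φ = 2 × 7.29×10⁻⁵ × sin 29° = 7.07×10⁻⁵ s⁻¹
Wind speed in SI: 27.2 knots = 14.0 m/s
Geostrophic balance rearranged: |∂P/∂n| = f ρ V_g
|∂P/∂n| = 7.07×10⁻⁵ × 0.752 × 14.0 = 7.44×10⁻⁴ Pa/m

7.44×10⁻⁴ Pa/m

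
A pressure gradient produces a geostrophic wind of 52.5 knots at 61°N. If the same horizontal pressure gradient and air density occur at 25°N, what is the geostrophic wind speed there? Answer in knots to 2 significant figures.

With the same pressure gradient and density, V_g ∝ 1/f ∝ 1/sin φ.
V₂ = V₁ · sin φ₁ / sin φ₂ = 52.5 × sin 61° / sin 25°
V₂ = 52.5 × 0.8746/0.4226 = 110 knots

110 knots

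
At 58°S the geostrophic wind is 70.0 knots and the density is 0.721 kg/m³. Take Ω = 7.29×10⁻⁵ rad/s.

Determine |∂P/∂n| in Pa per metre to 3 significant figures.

Coriolis parameter at 58°S:
f = 2Ω sin φ = 2 × 7.29×10⁻⁵ × sin 58° = 1.24×10⁻⁴ s⁻¹
Wind speed in SI: 70.0 knots = 36.0 m/s
Geostrophic balance rearranged: |∂P/∂n| = f ρ V_g
|∂P/∂n| = 1.24×10⁻⁴ × 0.721 × 36.0 = 3.21×10⁻³ Pa/m

3.21×10⁻³ Pa/m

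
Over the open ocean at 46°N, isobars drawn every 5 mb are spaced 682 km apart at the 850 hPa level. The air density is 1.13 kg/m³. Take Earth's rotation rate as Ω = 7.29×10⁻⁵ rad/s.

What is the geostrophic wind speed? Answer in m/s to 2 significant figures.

6.2 m/s

Coriolis parameter at 46°N:
f = 2Ω sin φ = 2 × 7.29×10⁻⁵ × sin 46° = 1.05×10⁻⁴ s⁻¹
Pressure gradient: |∂P/∂n| = 500 Pa / 682000 m = 7.33×10⁻⁴ Pa/m
Geostrophic balance (pressure-gradient force = Coriolis force):
V_g = (1/(fρ)) |∂P/∂n| = 7.33×10⁻⁴ / (1.05×10⁻⁴ × 1.13) = 6.19 m/s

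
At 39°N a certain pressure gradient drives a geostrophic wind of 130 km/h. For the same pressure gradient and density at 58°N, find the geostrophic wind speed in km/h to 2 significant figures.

96 km/h

With the same pressure gradient and density, V_g ∝ 1/f ∝ 1/sin φ.
V₂ = V₁ · sin φ₁ / sin φ₂ = 130 × sin 39° / sin 58°
V₂ = 130 × 0.6293/0.8480 = 96 km/h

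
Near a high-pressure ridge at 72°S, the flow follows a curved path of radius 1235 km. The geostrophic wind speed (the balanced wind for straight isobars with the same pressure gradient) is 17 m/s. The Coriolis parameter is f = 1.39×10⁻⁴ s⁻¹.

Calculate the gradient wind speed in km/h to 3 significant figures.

Around a high, pressure-gradient force acts outward with centrifugal, so Coriolis balances both:
fV = (1/ρ)|∂P/∂n| + V²/R  →  V² − fR·V + fR·V_g = 0
With fR = 1.39×10⁻⁴ × 1235×10³ m = 172 m/s:
V = [fR − √((fR)² − 4 fR V_g)]/2 = [172 − √(172² − 4×172×17)]/2 = 19.1 m/s
Supergeostrophic (V > V_g = 17 m/s), as expected around a high.
Converting: 19.1 m/s × 3.6 = 68.9 km/h

68.9 km/h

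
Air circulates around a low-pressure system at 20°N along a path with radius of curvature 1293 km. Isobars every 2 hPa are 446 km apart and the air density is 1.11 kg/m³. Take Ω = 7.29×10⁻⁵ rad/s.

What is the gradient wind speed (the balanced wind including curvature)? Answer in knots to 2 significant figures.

14 knots

Coriolis parameter at 20°N:
f = 2Ω sin φ = 2 × 7.29×10⁻⁵ × sin 20° = 4.99×10⁻⁵ s⁻¹
Pressure gradient: |∂P/∂n| = 200 Pa / 446000 m = 4.48×10⁻⁴ Pa/m
Geostrophic speed: V_g = |∂P/∂n|/(fρ) = 4.48×10⁻⁴/(4.99×10⁻⁵ × 1.11) = 8.10 m/s
Around a low, centrifugal force acts outward with Coriolis, so pressure-gradient force balances both:
(1/ρ)|∂P/∂n| = fV + V²/R  →  V² + fR·V − fR·V_g = 0
With fR = 4.99×10⁻⁵ × 1293×10³ m = 64.5 m/s:
V = [−fR + √((fR)² + 4 fR V_g)]/2 = [−64.5 + √(64.5² + 4×64.5×8.1)]/2 = 7.28 m/s
Subgeostrophic (V < V_g = 8.1 m/s), as expected around a low.
Converting: 7.28 m/s × 1.944 = 14 knots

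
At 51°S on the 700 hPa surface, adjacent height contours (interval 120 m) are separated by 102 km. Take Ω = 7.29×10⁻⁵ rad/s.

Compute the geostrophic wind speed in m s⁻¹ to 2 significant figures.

100 m s⁻¹

Coriolis parameter at 51°S:
f = 2Ω sin φ = 2 × 7.29×10⁻⁵ × sin 51° = 1.13×10⁻⁴ s⁻¹
Height gradient: |∂Z/∂n| = 120 m / 102000 m = 1.18×10⁻³
On a pressure surface, geostrophic balance gives V_g = (g/f)|∂Z/∂n|:
V_g = 9.81 × 1.18×10⁻³ / 1.13×10⁻⁴ = 102 m/s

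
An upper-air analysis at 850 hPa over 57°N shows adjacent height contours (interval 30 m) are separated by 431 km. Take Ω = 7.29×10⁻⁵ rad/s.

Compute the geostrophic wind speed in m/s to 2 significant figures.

5.6 m/s

Coriolis parameter at 57°N:
f = 2Ω sin φ = 2 × 7.29×10⁻⁵ × sin 57° = 1.22×10⁻⁴ s⁻¹
Height gradient: |∂Z/∂n| = 30 m / 431000 m = 6.96×10⁻⁵
On a pressure surface, geostrophic balance gives V_g = (g/f)|∂Z/∂n|:
V_g = 9.81 × 6.96×10⁻⁵ / 1.22×10⁻⁴ = 5.58 m/s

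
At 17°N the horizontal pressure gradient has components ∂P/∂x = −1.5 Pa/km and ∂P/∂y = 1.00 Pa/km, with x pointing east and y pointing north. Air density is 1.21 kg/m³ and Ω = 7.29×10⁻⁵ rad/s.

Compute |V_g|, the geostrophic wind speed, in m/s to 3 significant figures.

Coriolis parameter at 17°N:
f = 2Ω sin φ = 2 × 7.29×10⁻⁵ × sin 17° = 4.26×10⁻⁵ s⁻¹
Component geostrophic relations (x east, y north):
u_g = −(1/(fρ)) ∂P/∂y,  v_g = (1/(fρ)) ∂P/∂x
u_g = −(1.00×10⁻³)/(4.26×10⁻⁵ × 1.21) = −19.4 m/s;  v_g = (−1.5×10⁻³)/(4.26×10⁻⁵ × 1.21) = −29.1 m/s
|V_g| = √(u_g² + v_g²) = 35.0 m/s

35.0 m/s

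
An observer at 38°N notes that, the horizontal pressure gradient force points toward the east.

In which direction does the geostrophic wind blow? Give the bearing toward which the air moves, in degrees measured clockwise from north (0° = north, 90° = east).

180°

The pressure-gradient force points toward the east (bearing 090°).
Geostrophic balance: in the Northern Hemisphere the Coriolis force deflects motion to the right, so the geostrophic wind blows 90° to the right of the pressure-gradient force (low pressure on the left).
Rotating 090° by 90° clockwise gives 180° — the wind blows toward the south.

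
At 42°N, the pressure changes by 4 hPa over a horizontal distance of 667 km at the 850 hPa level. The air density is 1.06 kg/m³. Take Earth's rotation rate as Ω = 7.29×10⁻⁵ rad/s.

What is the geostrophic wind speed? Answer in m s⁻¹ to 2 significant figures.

5.8 m s⁻¹

Coriolis parameter at 42°N:
f = 2Ω sin φ = 2 × 7.29×10⁻⁵ × sin 42° = 9.76×10⁻⁵ s⁻¹
Pressure gradient: |∂P/∂n| = 400 Pa / 667000 m = 6.00×10⁻⁴ Pa/m
Geostrophic balance (pressure-gradient force = Coriolis force):
V_g = (1/(fρ)) |∂P/∂n| = 6.00×10⁻⁴ / (9.76×10⁻⁵ × 1.06) = 5.80 m/s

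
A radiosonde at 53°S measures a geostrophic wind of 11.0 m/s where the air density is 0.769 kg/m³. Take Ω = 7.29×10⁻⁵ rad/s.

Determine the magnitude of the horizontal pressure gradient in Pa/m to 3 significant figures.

Coriolis parameter at 53°S:
f = 2Ω sin φ = 2 × 7.29×10⁻⁵ × sin 53° = 1.16×10⁻⁴ s⁻¹
Geostrophic balance rearranged: |∂P/∂n| = f ρ V_g
|∂P/∂n| = 1.16×10⁻⁴ × 0.769 × 11.0 = 9.85×10⁻⁴ Pa/m

9.85×10⁻⁴ Pa/m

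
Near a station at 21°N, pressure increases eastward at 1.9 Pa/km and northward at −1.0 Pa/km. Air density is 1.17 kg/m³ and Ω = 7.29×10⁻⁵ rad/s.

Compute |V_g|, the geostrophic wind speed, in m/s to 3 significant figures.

35.1 m/s

Coriolis parameter at 21°N:
f = 2Ω sin φ = 2 × 7.29×10⁻⁵ × sin 21° = 5.23×10⁻⁵ s⁻¹
Component geostrophic relations (x east, y north):
u_g = −(1/(fρ)) ∂P/∂y,  v_g = (1/(fρ)) ∂P/∂x
u_g = −(−1.0×10⁻³)/(5.23×10⁻⁵ × 1.17) = 16.4 m/s;  v_g = (1.9×10⁻³)/(5.23×10⁻⁵ × 1.17) = 31.1 m/s
|V_g| = √(u_g² + v_g²) = 35.1 m/s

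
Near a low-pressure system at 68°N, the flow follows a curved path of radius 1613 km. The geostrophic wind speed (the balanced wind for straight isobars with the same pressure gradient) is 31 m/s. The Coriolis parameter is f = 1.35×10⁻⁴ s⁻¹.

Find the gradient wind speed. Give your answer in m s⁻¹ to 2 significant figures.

Around a low, centrifugal force acts outward with Coriolis, so pressure-gradient force balances both:
(1/ρ)|∂P/∂n| = fV + V²/R  →  V² + fR·V − fR·V_g = 0
With fR = 1.35×10⁻⁴ × 1613×10³ m = 218 m/s:
V = [−fR + √((fR)² + 4 fR V_g)]/2 = [−218 + √(218² + 4×218×31)]/2 = 27.5 m/s
Subgeostrophic (V < V_g = 31 m/s), as expected around a low.

28 m s⁻¹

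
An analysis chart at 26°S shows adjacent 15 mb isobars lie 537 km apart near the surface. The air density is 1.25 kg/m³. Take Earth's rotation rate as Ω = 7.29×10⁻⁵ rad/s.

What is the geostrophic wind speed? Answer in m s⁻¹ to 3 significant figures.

Coriolis parameter at 26°S:
f = 2Ω sin φ = 2 × 7.29×10⁻⁵ × sin 26° = 6.39×10⁻⁵ s⁻¹
Pressure gradient: |∂P/∂n| = 1500 Pa / 537000 m = 2.79×10⁻³ Pa/m
Geostrophic balance (pressure-gradient force = Coriolis force):
V_g = (1/(fρ)) |∂P/∂n| = 2.79×10⁻³ / (6.39×10⁻⁵ × 1.25) = 35.0 m/s

35.0 m s⁻¹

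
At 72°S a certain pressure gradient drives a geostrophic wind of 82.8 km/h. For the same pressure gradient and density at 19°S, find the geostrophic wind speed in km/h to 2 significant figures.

240 km/h

With the same pressure gradient and density, V_g ∝ 1/f ∝ 1/sin φ.
V₂ = V₁ · sin φ₁ / sin φ₂ = 82.8 × sin 72° / sin 19°
V₂ = 82.8 × 0.9511/0.3256 = 240 km/h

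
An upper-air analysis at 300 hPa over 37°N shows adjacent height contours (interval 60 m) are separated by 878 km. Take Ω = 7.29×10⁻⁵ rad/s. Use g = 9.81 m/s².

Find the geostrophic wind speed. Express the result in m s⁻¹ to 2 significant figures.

Coriolis parameter at 37°N:
f = 2Ω sin φ = 2 × 7.29×10⁻⁵ × sin 37° = 8.77×10⁻⁵ s⁻¹
Height gradient: |∂Z/∂n| = 60 m / 878000 m = 6.83×10⁻⁵
On a pressure surface, geostrophic balance gives V_g = (g/f)|∂Z/∂n|:
V_g = 9.81 × 6.83×10⁻⁵ / 8.77×10⁻⁵ = 7.64 m/s

7.6 m s⁻¹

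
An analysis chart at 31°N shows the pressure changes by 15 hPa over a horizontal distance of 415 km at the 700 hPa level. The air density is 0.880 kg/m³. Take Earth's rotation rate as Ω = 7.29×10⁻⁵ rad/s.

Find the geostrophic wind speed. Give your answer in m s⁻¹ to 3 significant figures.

54.7 m s⁻¹

Coriolis parameter at 31°N:
f = 2Ω sin φ = 2 × 7.29×10⁻⁵ × sin 31° = 7.51×10⁻⁵ s⁻¹
Pressure gradient: |∂P/∂n| = 1500 Pa / 415000 m = 3.61×10⁻³ Pa/m
Geostrophic balance (pressure-gradient force = Coriolis force):
V_g = (1/(fρ)) |∂P/∂n| = 3.61×10⁻³ / (7.51×10⁻⁵ × 0.880) = 54.7 m/s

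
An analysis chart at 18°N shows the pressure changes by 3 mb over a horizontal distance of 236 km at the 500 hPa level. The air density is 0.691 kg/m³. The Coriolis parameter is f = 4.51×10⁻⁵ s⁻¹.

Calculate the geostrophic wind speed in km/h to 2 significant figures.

Pressure gradient: |∂P/∂n| = 300 Pa / 236000 m = 1.27×10⁻³ Pa/m
Geostrophic balance (pressure-gradient force = Coriolis force):
V_g = (1/(fρ)) |∂P/∂n| = 1.27×10⁻³ / (4.51×10⁻⁵ × 0.691) = 40.8 m/s
Converting: 40.8 m/s × 3.6 = 150 km/h

150 km/h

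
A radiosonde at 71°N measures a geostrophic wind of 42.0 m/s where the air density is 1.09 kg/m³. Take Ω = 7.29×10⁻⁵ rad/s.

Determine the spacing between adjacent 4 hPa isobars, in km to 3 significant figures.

Coriolis parameter at 71°N:
f = 2Ω sin φ = 2 × 7.29×10⁻⁵ × sin 71° = 1.38×10⁻⁴ s⁻¹
Geostrophic balance rearranged: |∂P/∂n| = f ρ V_g
|∂P/∂n| = 1.38×10⁻⁴ × 1.09 × 42.0 = 6.31×10⁻³ Pa/m
Isobar spacing: Δn = ΔP/|∂P/∂n| = 400 Pa / 6.31×10⁻³ Pa/m = 63381 m ≈ 63.4 km

63.4 km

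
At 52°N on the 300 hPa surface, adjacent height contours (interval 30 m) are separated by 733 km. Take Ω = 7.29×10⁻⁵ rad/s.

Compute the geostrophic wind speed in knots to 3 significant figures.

6.79 knots

Coriolis parameter at 52°N:
f = 2Ω sin φ = 2 × 7.29×10⁻⁵ × sin 52° = 1.15×10⁻⁴ s⁻¹
Height gradient: |∂Z/∂n| = 30 m / 733000 m = 4.09×10⁻⁵
On a pressure surface, geostrophic balance gives V_g = (g/f)|∂Z/∂n|:
V_g = 9.81 × 4.09×10⁻⁵ / 1.15×10⁻⁴ = 3.49 m/s
Converting: 3.49 m/s × 1.944 = 6.79 knots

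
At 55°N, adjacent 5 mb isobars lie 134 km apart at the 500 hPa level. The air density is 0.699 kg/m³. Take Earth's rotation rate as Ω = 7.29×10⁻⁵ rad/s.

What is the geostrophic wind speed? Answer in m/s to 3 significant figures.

Coriolis parameter at 55°N:
f = 2Ω sin φ = 2 × 7.29×10⁻⁵ × sin 55° = 1.19×10⁻⁴ s⁻¹
Pressure gradient: |∂P/∂n| = 500 Pa / 134000 m = 3.73×10⁻³ Pa/m
Geostrophic balance (pressure-gradient force = Coriolis force):
V_g = (1/(fρ)) |∂P/∂n| = 3.73×10⁻³ / (1.19×10⁻⁴ × 0.699) = 44.7 m/s

44.7 m/s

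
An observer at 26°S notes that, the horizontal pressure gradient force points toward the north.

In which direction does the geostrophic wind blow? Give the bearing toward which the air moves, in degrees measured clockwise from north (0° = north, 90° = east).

270°

The pressure-gradient force points toward the north (bearing 000°).
Geostrophic balance: in the Southern Hemisphere the Coriolis force deflects motion to the left, so the geostrophic wind blows 90° to the left of the pressure-gradient force (low pressure on the right).
Rotating 000° by 90° counterclockwise gives 270° — the wind blows toward the west.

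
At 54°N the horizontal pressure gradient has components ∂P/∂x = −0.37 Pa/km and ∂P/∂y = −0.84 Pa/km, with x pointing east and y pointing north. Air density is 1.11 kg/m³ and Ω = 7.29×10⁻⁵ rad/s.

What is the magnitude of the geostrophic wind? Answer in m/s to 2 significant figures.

Coriolis parameter at 54°N:
f = 2Ω sin φ = 2 × 7.29×10⁻⁵ × sin 54° = 1.18×10⁻⁴ s⁻¹
Component geostrophic relations (x east, y north):
u_g = −(1/(fρ)) ∂P/∂y,  v_g = (1/(fρ)) ∂P/∂x
u_g = −(−0.84×10⁻³)/(1.18×10⁻⁴ × 1.11) = 6.42 m/s;  v_g = (−0.37×10⁻³)/(1.18×10⁻⁴ × 1.11) = −2.83 m/s
|V_g| = √(u_g² + v_g²) = 7.01 m/s

7.0 m/s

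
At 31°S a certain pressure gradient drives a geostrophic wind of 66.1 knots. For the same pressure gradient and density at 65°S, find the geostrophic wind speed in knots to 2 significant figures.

With the same pressure gradient and density, V_g ∝ 1/f ∝ 1/sin φ.
V₂ = V₁ · sin φ₁ / sin φ₂ = 66.1 × sin 31° / sin 65°
V₂ = 66.1 × 0.5150/0.9063 = 38 knots

38 knots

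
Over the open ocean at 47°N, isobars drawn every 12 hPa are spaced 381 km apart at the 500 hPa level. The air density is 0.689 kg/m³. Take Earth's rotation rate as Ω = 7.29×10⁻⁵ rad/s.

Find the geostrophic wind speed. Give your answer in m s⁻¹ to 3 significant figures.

42.9 m s⁻¹

Coriolis parameter at 47°N:
f = 2Ω sin φ = 2 × 7.29×10⁻⁵ × sin 47° = 1.07×10⁻⁴ s⁻¹
Pressure gradient: |∂P/∂n| = 1200 Pa / 381000 m = 3.15×10⁻³ Pa/m
Geostrophic balance (pressure-gradient force = Coriolis force):
V_g = (1/(fρ)) |∂P/∂n| = 3.15×10⁻³ / (1.07×10⁻⁴ × 0.689) = 42.9 m/s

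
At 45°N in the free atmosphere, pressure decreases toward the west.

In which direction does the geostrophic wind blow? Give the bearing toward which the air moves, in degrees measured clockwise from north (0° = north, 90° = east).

000°

The pressure-gradient force points toward the west (bearing 270°).
Geostrophic balance: in the Northern Hemisphere the Coriolis force deflects motion to the right, so the geostrophic wind blows 90° to the right of the pressure-gradient force (low pressure on the left).
Rotating 270° by 90° clockwise gives 000° — the wind blows toward the north.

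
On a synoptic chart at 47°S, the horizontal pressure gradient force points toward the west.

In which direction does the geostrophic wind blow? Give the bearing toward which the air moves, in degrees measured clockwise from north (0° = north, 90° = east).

180°

The pressure-gradient force points toward the west (bearing 270°).
Geostrophic balance: in the Southern Hemisphere the Coriolis force deflects motion to the left, so the geostrophic wind blows 90° to the left of the pressure-gradient force (low pressure on the right).
Rotating 270° by 90° counterclockwise gives 180° — the wind blows toward the south.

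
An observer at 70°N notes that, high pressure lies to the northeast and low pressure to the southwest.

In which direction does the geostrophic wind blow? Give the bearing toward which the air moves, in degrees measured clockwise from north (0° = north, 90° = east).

315°

The pressure-gradient force points toward the southwest (bearing 225°).
Geostrophic balance: in the Northern Hemisphere the Coriolis force deflects motion to the right, so the geostrophic wind blows 90° to the right of the pressure-gradient force (low pressure on the left).
Rotating 225° by 90° clockwise gives 315° — the wind blows toward the northwest.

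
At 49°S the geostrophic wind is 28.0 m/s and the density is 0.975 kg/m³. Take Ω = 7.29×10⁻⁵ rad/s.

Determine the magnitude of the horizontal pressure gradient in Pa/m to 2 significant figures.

3.0×10⁻³ Pa/m

Coriolis parameter at 49°S:
f = 2Ω sin φ = 2 × 7.29×10⁻⁵ × sin 49° = 1.10×10⁻⁴ s⁻¹
Geostrophic balance rearranged: |∂P/∂n| = f ρ V_g
|∂P/∂n| = 1.10×10⁻⁴ × 0.975 × 28.0 = 3.00×10⁻³ Pa/m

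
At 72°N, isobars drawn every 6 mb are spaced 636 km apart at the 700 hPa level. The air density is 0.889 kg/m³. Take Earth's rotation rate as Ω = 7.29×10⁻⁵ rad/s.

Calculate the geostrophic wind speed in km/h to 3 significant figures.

27.6 km/h

Coriolis parameter at 72°N:
f = 2Ω sin φ = 2 × 7.29×10⁻⁵ × sin 72° = 1.39×10⁻⁴ s⁻¹
Pressure gradient: |∂P/∂n| = 600 Pa / 636000 m = 9.43×10⁻⁴ Pa/m
Geostrophic balance (pressure-gradient force = Coriolis force):
V_g = (1/(fρ)) |∂P/∂n| = 9.43×10⁻⁴ / (1.39×10⁻⁴ × 0.889) = 7.65 m/s
Converting: 7.65 m/s × 3.6 = 27.6 km/h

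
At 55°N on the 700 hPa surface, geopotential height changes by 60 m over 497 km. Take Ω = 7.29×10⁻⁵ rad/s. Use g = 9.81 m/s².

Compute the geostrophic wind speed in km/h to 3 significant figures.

Coriolis parameter at 55°N:
f = 2Ω sin φ = 2 × 7.29×10⁻⁵ × sin 55° = 1.19×10⁻⁴ s⁻¹
Height gradient: |∂Z/∂n| = 60 m / 497000 m = 1.21×10⁻⁴
On a pressure surface, geostrophic balance gives V_g = (g/f)|∂Z/∂n|:
V_g = 9.81 × 1.21×10⁻⁴ / 1.19×10⁻⁴ = 9.92 m/s
Converting: 9.92 m/s × 3.6 = 35.7 km/h

35.7 km/h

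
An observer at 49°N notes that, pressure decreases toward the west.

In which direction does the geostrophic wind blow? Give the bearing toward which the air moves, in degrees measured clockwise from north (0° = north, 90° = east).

The pressure-gradient force points toward the west (bearing 270°).
Geostrophic balance: in the Northern Hemisphere the Coriolis force deflects motion to the right, so the geostrophic wind blows 90° to the right of the pressure-gradient force (low pressure on the left).
Rotating 270° by 90° clockwise gives 000° — the wind blows toward the north.

000°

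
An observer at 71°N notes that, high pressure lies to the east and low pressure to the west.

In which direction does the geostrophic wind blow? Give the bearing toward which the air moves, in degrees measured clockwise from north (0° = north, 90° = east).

The pressure-gradient force points toward the west (bearing 270°).
Geostrophic balance: in the Northern Hemisphere the Coriolis force deflects motion to the right, so the geostrophic wind blows 90° to the right of the pressure-gradient force (low pressure on the left).
Rotating 270° by 90° clockwise gives 000° — the wind blows toward the north.

000°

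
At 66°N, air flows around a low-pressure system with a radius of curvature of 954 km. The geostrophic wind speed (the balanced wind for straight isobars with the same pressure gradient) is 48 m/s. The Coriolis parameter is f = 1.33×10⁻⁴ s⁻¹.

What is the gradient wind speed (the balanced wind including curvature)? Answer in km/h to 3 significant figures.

134 km/h

Around a low, centrifugal force acts outward with Coriolis, so pressure-gradient force balances both:
(1/ρ)|∂P/∂n| = fV + V²/R  →  V² + fR·V − fR·V_g = 0
With fR = 1.33×10⁻⁴ × 954×10³ m = 127 m/s:
V = [−fR + √((fR)² + 4 fR V_g)]/2 = [−127 + √(127² + 4×127×48)]/2 = 37.1 m/s
Subgeostrophic (V < V_g = 48 m/s), as expected around a low.
Converting: 37.1 m/s × 3.6 = 134 km/h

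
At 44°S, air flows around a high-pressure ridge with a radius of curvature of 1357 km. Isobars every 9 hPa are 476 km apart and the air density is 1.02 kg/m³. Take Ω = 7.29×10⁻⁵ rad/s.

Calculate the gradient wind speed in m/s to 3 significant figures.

21.7 m/s

Coriolis parameter at 44°S:
f = 2Ω sin φ = 2 × 7.29×10⁻⁵ × sin 44° = 1.01×10⁻⁴ s⁻¹
Pressure gradient: |∂P/∂n| = 900 Pa / 476000 m = 1.89×10⁻³ Pa/m
Geostrophic speed: V_g = |∂P/∂n|/(fρ) = 1.89×10⁻³/(1.01×10⁻⁴ × 1.02) = 18.3 m/s
Around a high, pressure-gradient force acts outward with centrifugal, so Coriolis balances both:
fV = (1/ρ)|∂P/∂n| + V²/R  →  V² − fR·V + fR·V_g = 0
With fR = 1.01×10⁻⁴ × 1357×10³ m = 137 m/s:
V = [fR − √((fR)² − 4 fR V_g)]/2 = [137 − √(137² − 4×137×18.3)]/2 = 21.7 m/s
Supergeostrophic (V > V_g = 18.3 m/s), as expected around a high.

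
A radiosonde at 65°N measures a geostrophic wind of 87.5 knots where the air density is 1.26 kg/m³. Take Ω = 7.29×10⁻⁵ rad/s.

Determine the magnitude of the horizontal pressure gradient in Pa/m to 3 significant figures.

7.49×10⁻³ Pa/m

Coriolis parameter at 65°N:
f = 2Ω sin φ = 2 × 7.29×10⁻⁵ × sin 65° = 1.32×10⁻⁴ s⁻¹
Wind speed in SI: 87.5 knots = 45.0 m/s
Geostrophic balance rearranged: |∂P/∂n| = f ρ V_g
|∂P/∂n| = 1.32×10⁻⁴ × 1.26 × 45.0 = 7.49×10⁻³ Pa/m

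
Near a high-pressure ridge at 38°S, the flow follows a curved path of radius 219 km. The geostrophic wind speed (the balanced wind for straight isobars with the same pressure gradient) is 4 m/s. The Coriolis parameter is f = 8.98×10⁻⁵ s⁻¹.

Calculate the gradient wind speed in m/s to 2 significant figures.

Around a high, pressure-gradient force acts outward with centrifugal, so Coriolis balances both:
fV = (1/ρ)|∂P/∂n| + V²/R  →  V² − fR·V + fR·V_g = 0
With fR = 8.98×10⁻⁵ × 219×10³ m = 19.7 m/s:
V = [fR − √((fR)² − 4 fR V_g)]/2 = [19.7 − √(19.7² − 4×19.7×4)]/2 = 5.59 m/s
Supergeostrophic (V > V_g = 4 m/s), as expected around a high.

5.6 m/s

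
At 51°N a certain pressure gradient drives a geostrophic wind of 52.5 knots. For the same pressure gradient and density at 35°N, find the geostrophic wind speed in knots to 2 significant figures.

With the same pressure gradient and density, V_g ∝ 1/f ∝ 1/sin φ.
V₂ = V₁ · sin φ₁ / sin φ₂ = 52.5 × sin 51° / sin 35°
V₂ = 52.5 × 0.7771/0.5736 = 71 knots

71 knots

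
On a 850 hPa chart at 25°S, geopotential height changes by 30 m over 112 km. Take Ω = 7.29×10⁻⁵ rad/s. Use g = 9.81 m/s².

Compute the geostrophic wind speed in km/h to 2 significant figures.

Coriolis parameter at 25°S:
f = 2Ω sin φ = 2 × 7.29×10⁻⁵ × sin 25° = 6.16×10⁻⁵ s⁻¹
Height gradient: |∂Z/∂n| = 30 m / 112000 m = 2.68×10⁻⁴
On a pressure surface, geostrophic balance gives V_g = (g/f)|∂Z/∂n|:
V_g = 9.81 × 2.68×10⁻⁴ / 6.16×10⁻⁵ = 42.6 m/s
Converting: 42.6 m/s × 3.6 = 150 km/h

150 km/h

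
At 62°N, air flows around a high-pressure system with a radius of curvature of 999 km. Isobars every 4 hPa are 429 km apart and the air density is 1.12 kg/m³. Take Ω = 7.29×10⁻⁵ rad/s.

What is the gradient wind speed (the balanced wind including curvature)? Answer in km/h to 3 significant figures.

24.6 km/h

Coriolis parameter at 62°N:
f = 2Ω sin φ = 2 × 7.29×10⁻⁵ × sin 62° = 1.29×10⁻⁴ s⁻¹
Pressure gradient: |∂P/∂n| = 400 Pa / 429000 m = 9.32×10⁻⁴ Pa/m
Geostrophic speed: V_g = |∂P/∂n|/(fρ) = 9.32×10⁻⁴/(1.29×10⁻⁴ × 1.12) = 6.47 m/s
Around a high, pressure-gradient force acts outward with centrifugal, so Coriolis balances both:
fV = (1/ρ)|∂P/∂n| + V²/R  →  V² − fR·V + fR·V_g = 0
With fR = 1.29×10⁻⁴ × 999×10³ m = 129 m/s:
V = [fR − √((fR)² − 4 fR V_g)]/2 = [129 − √(129² − 4×129×6.47)]/2 = 6.83 m/s
Supergeostrophic (V > V_g = 6.47 m/s), as expected around a high.
Converting: 6.83 m/s × 3.6 = 24.6 km/h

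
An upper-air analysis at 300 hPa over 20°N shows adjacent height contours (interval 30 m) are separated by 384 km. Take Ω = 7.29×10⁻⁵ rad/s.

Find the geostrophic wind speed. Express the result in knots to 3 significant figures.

29.9 knots

Coriolis parameter at 20°N:
f = 2Ω sin φ = 2 × 7.29×10⁻⁵ × sin 20° = 4.99×10⁻⁵ s⁻¹
Height gradient: |∂Z/∂n| = 30 m / 384000 m = 7.81×10⁻⁵
On a pressure surface, geostrophic balance gives V_g = (g/f)|∂Z/∂n|:
V_g = 9.81 × 7.81×10⁻⁵ / 4.99×10⁻⁵ = 15.4 m/s
Converting: 15.4 m/s × 1.944 = 29.9 knots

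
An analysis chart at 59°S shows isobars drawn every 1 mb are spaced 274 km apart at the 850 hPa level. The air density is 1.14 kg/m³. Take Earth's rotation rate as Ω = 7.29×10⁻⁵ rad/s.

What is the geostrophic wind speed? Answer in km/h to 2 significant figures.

Coriolis parameter at 59°S:
f = 2Ω sin φ = 2 × 7.29×10⁻⁵ × sin 59° = 1.25×10⁻⁴ s⁻¹
Pressure gradient: |∂P/∂n| = 100 Pa / 274000 m = 3.65×10⁻⁴ Pa/m
Geostrophic balance (pressure-gradient force = Coriolis force):
V_g = (1/(fρ)) |∂P/∂n| = 3.65×10⁻⁴ / (1.25×10⁻⁴ × 1.14) = 2.56 m/s
Converting: 2.56 m/s × 3.6 = 9.2 km/h

9.2 km/h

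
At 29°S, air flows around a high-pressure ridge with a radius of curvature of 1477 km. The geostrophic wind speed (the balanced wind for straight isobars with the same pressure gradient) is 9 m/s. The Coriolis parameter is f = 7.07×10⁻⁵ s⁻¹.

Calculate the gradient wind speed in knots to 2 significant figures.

19 knots

Around a high, pressure-gradient force acts outward with centrifugal, so Coriolis balances both:
fV = (1/ρ)|∂P/∂n| + V²/R  →  V² − fR·V + fR·V_g = 0
With fR = 7.07×10⁻⁵ × 1477×10³ m = 104 m/s:
V = [fR − √((fR)² − 4 fR V_g)]/2 = [104 − √(104² − 4×104×9)]/2 = 9.95 m/s
Supergeostrophic (V > V_g = 9 m/s), as expected around a high.
Converting: 9.95 m/s × 1.944 = 19 knots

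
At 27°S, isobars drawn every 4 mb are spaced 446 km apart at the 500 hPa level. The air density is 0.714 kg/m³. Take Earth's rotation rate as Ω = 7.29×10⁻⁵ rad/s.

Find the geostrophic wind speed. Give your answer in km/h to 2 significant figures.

68 km/h

Coriolis parameter at 27°S:
f = 2Ω sin φ = 2 × 7.29×10⁻⁵ × sin 27° = 6.62×10⁻⁵ s⁻¹
Pressure gradient: |∂P/∂n| = 400 Pa / 446000 m = 8.97×10⁻⁴ Pa/m
Geostrophic balance (pressure-gradient force = Coriolis force):
V_g = (1/(fρ)) |∂P/∂n| = 8.97×10⁻⁴ / (6.62×10⁻⁵ × 0.714) = 19.0 m/s
Converting: 19.0 m/s × 3.6 = 68 km/h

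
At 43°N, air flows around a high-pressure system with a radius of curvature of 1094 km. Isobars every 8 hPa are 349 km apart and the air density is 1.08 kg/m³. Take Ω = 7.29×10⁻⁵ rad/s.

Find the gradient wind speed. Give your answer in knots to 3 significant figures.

56.7 knots

Coriolis parameter at 43°N:
f = 2Ω sin φ = 2 × 7.29×10⁻⁵ × sin 43° = 9.94×10⁻⁵ s⁻¹
Pressure gradient: |∂P/∂n| = 800 Pa / 349000 m = 2.29×10⁻³ Pa/m
Geostrophic speed: V_g = |∂P/∂n|/(fρ) = 2.29×10⁻³/(9.94×10⁻⁵ × 1.08) = 21.3 m/s
Around a high, pressure-gradient force acts outward with centrifugal, so Coriolis balances both:
fV = (1/ρ)|∂P/∂n| + V²/R  →  V² − fR·V + fR·V_g = 0
With fR = 9.94×10⁻⁵ × 1094×10³ m = 109 m/s:
V = [fR − √((fR)² − 4 fR V_g)]/2 = [109 − √(109² − 4×109×21.3)]/2 = 29.2 m/s
Supergeostrophic (V > V_g = 21.3 m/s), as expected around a high.
Converting: 29.2 m/s × 1.944 = 56.7 knots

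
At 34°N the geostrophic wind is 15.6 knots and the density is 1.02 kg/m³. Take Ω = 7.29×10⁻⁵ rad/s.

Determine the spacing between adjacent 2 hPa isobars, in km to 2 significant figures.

300 km

Coriolis parameter at 34°N:
f = 2Ω sin φ = 2 × 7.29×10⁻⁵ × sin 34° = 8.15×10⁻⁵ s⁻¹
Wind speed in SI: 15.6 knots = 8.03 m/s
Geostrophic balance rearranged: |∂P/∂n| = f ρ V_g
|∂P/∂n| = 8.15×10⁻⁵ × 1.02 × 8.03 = 6.67×10⁻⁴ Pa/m
Isobar spacing: Δn = ΔP/|∂P/∂n| = 200 Pa / 6.67×10⁻⁴ Pa/m = 299673 m ≈ 300 km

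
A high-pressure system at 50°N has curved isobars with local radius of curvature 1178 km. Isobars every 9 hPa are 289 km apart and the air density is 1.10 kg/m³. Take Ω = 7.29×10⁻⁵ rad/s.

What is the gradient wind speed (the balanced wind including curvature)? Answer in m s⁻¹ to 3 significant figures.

Coriolis parameter at 50°N:
f = 2Ω sin φ = 2 × 7.29×10⁻⁵ × sin 50° = 1.12×10⁻⁴ s⁻¹
Pressure gradient: |∂P/∂n| = 900 Pa / 289000 m = 3.11×10⁻³ Pa/m
Geostrophic speed: V_g = |∂P/∂n|/(fρ) = 3.11×10⁻³/(1.12×10⁻⁴ × 1.10) = 25.3 m/s
Around a high, pressure-gradient force acts outward with centrifugal, so Coriolis balances both:
fV = (1/ρ)|∂P/∂n| + V²/R  →  V² − fR·V + fR·V_g = 0
With fR = 1.12×10⁻⁴ × 1178×10³ m = 132 m/s:
V = [fR − √((fR)² − 4 fR V_g)]/2 = [132 − √(132² − 4×132×25.3)]/2 = 34.3 m/s
Supergeostrophic (V > V_g = 25.3 m/s), as expected around a high.

34.3 m s⁻¹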